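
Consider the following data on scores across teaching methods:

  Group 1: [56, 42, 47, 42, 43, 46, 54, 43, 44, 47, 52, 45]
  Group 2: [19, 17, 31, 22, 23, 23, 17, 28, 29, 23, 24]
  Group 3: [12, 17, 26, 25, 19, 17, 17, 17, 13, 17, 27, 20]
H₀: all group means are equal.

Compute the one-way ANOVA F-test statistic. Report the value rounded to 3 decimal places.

test statistic = 118.721

Group means [46.75, 23.27, 18.92], grand mean 29.829
SSB = Σnᵢ(x̄ᵢ−x̄)² = 5337.623; SSW = ΣΣ(x−x̄ᵢ)² = 719.348
MSB = 5337.623/2 = 2668.8115; MSW = 719.348/32 = 22.4796
F = MSB/MSW = 118.7213
df = (2, 32)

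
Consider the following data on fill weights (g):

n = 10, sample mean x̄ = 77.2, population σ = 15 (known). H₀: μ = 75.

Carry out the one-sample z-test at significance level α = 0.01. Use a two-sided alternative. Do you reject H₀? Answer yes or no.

SE = σ/√n = 15/√10 = 4.7434
z = (x̄−μ₀)/SE = (77.2−75)/4.7434 = 0.4638
p-value (two-sided) = 0.64279
At α=0.01: p ≥ α → fail to reject H₀

reject H₀: no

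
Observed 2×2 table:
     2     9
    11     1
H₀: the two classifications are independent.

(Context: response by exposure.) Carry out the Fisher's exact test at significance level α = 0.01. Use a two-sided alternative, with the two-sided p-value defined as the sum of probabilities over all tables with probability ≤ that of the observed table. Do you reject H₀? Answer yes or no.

Margins: r₁=11, r₂=12, c₁=13, c₂=10, n=23
p_obs = C(11,2)·C(12,11)/C(23,13); sum pmf over tables with pmf ≤ p_obs
p-value (two-sided) = 0.00064
At α=0.01: p < α → reject H₀

reject H₀: yes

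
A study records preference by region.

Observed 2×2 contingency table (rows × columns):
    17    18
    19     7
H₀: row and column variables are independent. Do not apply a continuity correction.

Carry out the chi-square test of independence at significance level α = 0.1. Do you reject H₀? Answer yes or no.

Row totals [35, 26], col totals [36, 25], n=61
χ² = (17−20.66)²/20.66 + (18−14.34)²/14.34 + (19−15.34)²/15.34 + (7−10.66)²/10.66 = 3.7039
df = 1
p-value (upper-tail) = 0.05429
At α=0.1: p < α → reject H₀

reject H₀: yes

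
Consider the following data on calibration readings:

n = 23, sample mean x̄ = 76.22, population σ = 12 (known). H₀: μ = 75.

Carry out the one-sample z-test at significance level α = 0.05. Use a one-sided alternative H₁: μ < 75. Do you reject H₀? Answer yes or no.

reject H₀: no

SE = σ/√n = 12/√23 = 2.5022
z = (x̄−μ₀)/SE = (76.22−75)/2.5022 = 0.4876
p-value (one-sided, H₁ less) = 0.68707
At α=0.05: p ≥ α → fail to reject H₀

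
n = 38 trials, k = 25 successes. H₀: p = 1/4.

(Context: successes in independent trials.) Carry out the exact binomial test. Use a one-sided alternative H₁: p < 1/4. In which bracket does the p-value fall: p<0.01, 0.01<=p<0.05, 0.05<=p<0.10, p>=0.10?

Exact binomial: n=38, k=25, p₀=1/4=0.2500
P(X≤25) from Σ C(n,i)·p₀^i·(1−p₀)^(n−i)
p-value (one-sided, H₁ less) = 1.00000
→ bracket: p>=0.10

p-value bracket: p>=0.10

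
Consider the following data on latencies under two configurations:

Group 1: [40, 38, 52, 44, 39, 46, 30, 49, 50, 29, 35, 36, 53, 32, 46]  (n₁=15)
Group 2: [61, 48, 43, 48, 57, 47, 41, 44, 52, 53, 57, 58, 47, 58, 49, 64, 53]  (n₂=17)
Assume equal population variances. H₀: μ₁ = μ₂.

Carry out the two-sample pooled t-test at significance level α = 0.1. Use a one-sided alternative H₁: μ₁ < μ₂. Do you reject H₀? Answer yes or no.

x̄₁=41.267, s₁=7.968, n₁=15
x̄₂=51.765, s₂=6.638, n₂=17
s_p² = [14·7.968² + 16·6.638²]/30 = 53.1331
SE = √(s_p²·(1/15+1/17)) = 2.5822
t = (41.267−51.765)/2.5822 = -4.0656
df = 30
p-value (one-sided, H₁ less) = 0.00016
At α=0.1: p < α → reject H₀

reject H₀: yes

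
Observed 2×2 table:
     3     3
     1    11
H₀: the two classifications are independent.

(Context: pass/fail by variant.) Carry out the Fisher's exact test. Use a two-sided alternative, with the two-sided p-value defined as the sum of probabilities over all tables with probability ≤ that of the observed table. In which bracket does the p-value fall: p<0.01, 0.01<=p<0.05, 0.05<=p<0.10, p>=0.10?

p-value bracket: 0.05<=p<0.10

Margins: r₁=6, r₂=12, c₁=4, c₂=14, n=18
p_obs = C(6,3)·C(12,1)/C(18,4); sum pmf over tables with pmf ≤ p_obs
p-value (two-sided) = 0.08333
→ bracket: 0.05<=p<0.10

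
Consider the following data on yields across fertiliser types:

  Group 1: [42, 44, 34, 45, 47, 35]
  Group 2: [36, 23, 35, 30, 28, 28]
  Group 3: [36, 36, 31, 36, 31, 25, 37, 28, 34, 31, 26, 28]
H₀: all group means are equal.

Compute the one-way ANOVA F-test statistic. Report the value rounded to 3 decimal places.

Group means [41.17, 30.00, 31.58], grand mean 33.583
SSB = Σnᵢ(x̄ᵢ−x̄)² = 470.083; SSW = ΣΣ(x−x̄ᵢ)² = 459.750
MSB = 470.083/2 = 235.0417; MSW = 459.750/21 = 21.8929
F = MSB/MSW = 10.7360
df = (2, 21)

test statistic = 10.736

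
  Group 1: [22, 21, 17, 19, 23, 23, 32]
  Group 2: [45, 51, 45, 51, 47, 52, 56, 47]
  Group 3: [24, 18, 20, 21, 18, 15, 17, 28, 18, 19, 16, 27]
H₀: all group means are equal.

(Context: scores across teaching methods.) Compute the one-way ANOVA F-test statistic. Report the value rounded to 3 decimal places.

test statistic = 125.323

Group means [22.43, 49.25, 20.08], grand mean 29.333
SSB = Σnᵢ(x̄ᵢ−x̄)² = 4533.869; SSW = ΣΣ(x−x̄ᵢ)² = 434.131
MSB = 4533.869/2 = 2266.9345; MSW = 434.131/24 = 18.0888
F = MSB/MSW = 125.3226
df = (2, 24)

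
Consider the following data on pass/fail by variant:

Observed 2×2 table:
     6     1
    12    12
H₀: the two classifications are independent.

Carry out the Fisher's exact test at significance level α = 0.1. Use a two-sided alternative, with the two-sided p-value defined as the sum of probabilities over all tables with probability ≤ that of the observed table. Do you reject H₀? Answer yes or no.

reject H₀: no

Margins: r₁=7, r₂=24, c₁=18, c₂=13, n=31
p_obs = C(7,6)·C(24,12)/C(31,18); sum pmf over tables with pmf ≤ p_obs
p-value (two-sided) = 0.19116
At α=0.1: p ≥ α → fail to reject H₀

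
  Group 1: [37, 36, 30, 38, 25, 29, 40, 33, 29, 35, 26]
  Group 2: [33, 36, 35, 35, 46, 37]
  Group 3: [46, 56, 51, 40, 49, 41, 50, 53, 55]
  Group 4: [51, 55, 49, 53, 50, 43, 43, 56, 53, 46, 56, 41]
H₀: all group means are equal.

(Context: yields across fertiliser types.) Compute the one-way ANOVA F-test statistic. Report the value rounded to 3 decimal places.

test statistic = 27.597

Group means [32.55, 37.00, 49.00, 49.67], grand mean 42.553
SSB = Σnᵢ(x̄ᵢ−x̄)² = 2268.001; SSW = ΣΣ(x−x̄ᵢ)² = 931.394
MSB = 2268.001/3 = 756.0003; MSW = 931.394/34 = 27.3939
F = MSB/MSW = 27.5974
df = (3, 34)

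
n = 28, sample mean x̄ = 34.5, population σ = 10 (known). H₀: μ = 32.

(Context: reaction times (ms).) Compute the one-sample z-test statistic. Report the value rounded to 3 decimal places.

test statistic = 1.323

SE = σ/√n = 10/√28 = 1.8898
z = (x̄−μ₀)/SE = (34.5−32)/1.8898 = 1.3229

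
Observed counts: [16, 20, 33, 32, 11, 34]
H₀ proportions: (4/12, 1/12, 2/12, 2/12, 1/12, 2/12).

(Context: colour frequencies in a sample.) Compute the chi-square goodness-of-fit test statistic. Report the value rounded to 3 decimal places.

n = 146; E_i = n·p_i = [48.67, 12.17, 24.33, 24.33, 12.17, 24.33]
χ² = (16−48.67)²/48.67 + (20−12.17)²/12.17 + (33−24.33)²/24.33 + (32−24.33)²/24.33 + (11−12.17)²/12.17 + (34−24.33)²/24.33 = 36.4247
df = 5

test statistic = 36.425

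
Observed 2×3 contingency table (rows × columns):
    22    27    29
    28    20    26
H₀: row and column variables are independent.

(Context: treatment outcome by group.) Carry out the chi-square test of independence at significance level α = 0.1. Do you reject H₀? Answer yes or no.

Row totals [78, 74], col totals [50, 47, 55], n=152
χ² = (22−25.66)²/25.66 + (27−24.12)²/24.12 + (29−28.22)²/28.22 + (28−24.34)²/24.34 + (20−22.88)²/22.88 + (26−26.78)²/26.78 = 1.8222
df = 2
p-value (upper-tail) = 0.40208
At α=0.1: p ≥ α → fail to reject H₀

reject H₀: no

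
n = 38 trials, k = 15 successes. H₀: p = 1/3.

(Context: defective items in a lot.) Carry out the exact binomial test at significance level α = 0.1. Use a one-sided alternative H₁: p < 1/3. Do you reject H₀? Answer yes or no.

Exact binomial: n=38, k=15, p₀=1/3=0.3333
P(X≤15) from Σ C(n,i)·p₀^i·(1−p₀)^(n−i)
p-value (one-sided, H₁ less) = 0.83556
At α=0.1: p ≥ α → fail to reject H₀

reject H₀: no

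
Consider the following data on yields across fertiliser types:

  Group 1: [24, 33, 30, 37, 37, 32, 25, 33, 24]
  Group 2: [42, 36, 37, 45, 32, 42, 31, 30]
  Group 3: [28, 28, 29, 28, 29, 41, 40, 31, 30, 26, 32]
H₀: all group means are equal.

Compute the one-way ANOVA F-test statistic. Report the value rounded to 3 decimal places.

test statistic = 3.828

Group means [30.56, 36.88, 31.09], grand mean 32.571
SSB = Σnᵢ(x̄ᵢ−x̄)² = 208.851; SSW = ΣΣ(x−x̄ᵢ)² = 682.006
MSB = 208.851/2 = 104.4254; MSW = 682.006/25 = 27.2803
F = MSB/MSW = 3.8279
df = (2, 25)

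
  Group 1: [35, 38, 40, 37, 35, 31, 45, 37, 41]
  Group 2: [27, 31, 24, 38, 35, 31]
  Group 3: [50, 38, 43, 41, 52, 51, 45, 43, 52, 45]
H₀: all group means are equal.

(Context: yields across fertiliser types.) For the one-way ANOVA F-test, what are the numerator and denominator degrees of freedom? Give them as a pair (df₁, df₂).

degrees of freedom = [2, 22]

k = 3 groups, N = 25 total
df = (k−1, N−k) = (3−1, 25−3) = (2, 22)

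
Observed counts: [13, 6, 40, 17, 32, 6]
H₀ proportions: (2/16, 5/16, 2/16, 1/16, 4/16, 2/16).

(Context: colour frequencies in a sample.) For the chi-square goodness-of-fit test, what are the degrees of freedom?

degrees of freedom = 5

df = k − 1 = 6 − 1 = 5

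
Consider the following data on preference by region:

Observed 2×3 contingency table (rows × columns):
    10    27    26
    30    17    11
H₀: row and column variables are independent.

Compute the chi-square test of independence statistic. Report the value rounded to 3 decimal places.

Row totals [63, 58], col totals [40, 44, 37], n=121
χ² = (10−20.83)²/20.83 + (27−22.91)²/22.91 + (26−19.26)²/19.26 + (30−19.17)²/19.17 + (17−21.09)²/21.09 + (11−17.74)²/17.74 = 18.1782
df = 2

test statistic = 18.178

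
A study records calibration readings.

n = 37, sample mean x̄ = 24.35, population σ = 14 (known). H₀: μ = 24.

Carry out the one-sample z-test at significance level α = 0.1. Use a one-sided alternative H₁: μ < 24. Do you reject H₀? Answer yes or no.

reject H₀: no

SE = σ/√n = 14/√37 = 2.3016
z = (x̄−μ₀)/SE = (24.35−24)/2.3016 = 0.1521
p-value (one-sided, H₁ less) = 0.56043
At α=0.1: p ≥ α → fail to reject H₀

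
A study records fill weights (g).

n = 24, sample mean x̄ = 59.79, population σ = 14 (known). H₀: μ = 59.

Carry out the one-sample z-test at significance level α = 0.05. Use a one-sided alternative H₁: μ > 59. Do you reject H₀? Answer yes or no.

reject H₀: no

SE = σ/√n = 14/√24 = 2.8577
z = (x̄−μ₀)/SE = (59.79−59)/2.8577 = 0.2764
p-value (one-sided, H₁ greater) = 0.39110
At α=0.05: p ≥ α → fail to reject H₀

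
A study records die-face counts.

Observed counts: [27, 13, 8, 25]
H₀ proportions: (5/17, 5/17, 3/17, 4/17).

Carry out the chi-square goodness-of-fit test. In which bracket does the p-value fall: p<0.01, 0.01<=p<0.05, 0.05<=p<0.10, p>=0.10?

p-value bracket: 0.01<=p<0.05

n = 73; E_i = n·p_i = [21.47, 21.47, 12.88, 17.18]
χ² = (27−21.47)²/21.47 + (13−21.47)²/21.47 + (8−12.88)²/12.88 + (25−17.18)²/17.18 = 10.1797
df = 3
p-value (upper-tail) = 0.01710
→ bracket: 0.01<=p<0.05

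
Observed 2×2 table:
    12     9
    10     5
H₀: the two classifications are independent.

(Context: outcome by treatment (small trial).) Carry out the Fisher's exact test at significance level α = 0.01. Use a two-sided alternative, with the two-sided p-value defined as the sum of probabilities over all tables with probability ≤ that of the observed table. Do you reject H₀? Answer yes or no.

Margins: r₁=21, r₂=15, c₁=22, c₂=14, n=36
p_obs = C(21,12)·C(15,10)/C(36,22); sum pmf over tables with pmf ≤ p_obs
p-value (two-sided) = 0.73172
At α=0.01: p ≥ α → fail to reject H₀

reject H₀: no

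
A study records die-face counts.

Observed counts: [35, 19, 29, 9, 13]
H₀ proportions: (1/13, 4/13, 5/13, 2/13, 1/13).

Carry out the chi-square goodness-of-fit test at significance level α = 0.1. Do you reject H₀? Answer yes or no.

n = 105; E_i = n·p_i = [8.08, 32.31, 40.38, 16.15, 8.08]
χ² = (35−8.08)²/8.08 + (19−32.31)²/32.31 + (29−40.38)²/40.38 + (9−16.15)²/16.15 + (13−8.08)²/8.08 = 104.6033
df = 4
p-value (upper-tail) = 0.00000
At α=0.1: p < α → reject H₀

reject H₀: yes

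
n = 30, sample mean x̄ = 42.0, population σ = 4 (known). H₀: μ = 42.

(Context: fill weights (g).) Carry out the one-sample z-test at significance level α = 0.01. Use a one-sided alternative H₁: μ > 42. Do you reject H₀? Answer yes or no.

SE = σ/√n = 4/√30 = 0.7303
z = (x̄−μ₀)/SE = (42.0−42)/0.7303 = 0.0000
p-value (one-sided, H₁ greater) = 0.50000
At α=0.01: p ≥ α → fail to reject H₀

reject H₀: no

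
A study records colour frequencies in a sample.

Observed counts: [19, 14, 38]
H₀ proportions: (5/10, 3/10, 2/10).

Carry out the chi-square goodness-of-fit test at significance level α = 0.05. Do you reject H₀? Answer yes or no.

n = 71; E_i = n·p_i = [35.50, 21.30, 14.20]
χ² = (19−35.50)²/35.50 + (14−21.30)²/21.30 + (38−14.20)²/14.20 = 50.0610
df = 2
p-value (upper-tail) = 0.00000
At α=0.05: p < α → reject H₀

reject H₀: yes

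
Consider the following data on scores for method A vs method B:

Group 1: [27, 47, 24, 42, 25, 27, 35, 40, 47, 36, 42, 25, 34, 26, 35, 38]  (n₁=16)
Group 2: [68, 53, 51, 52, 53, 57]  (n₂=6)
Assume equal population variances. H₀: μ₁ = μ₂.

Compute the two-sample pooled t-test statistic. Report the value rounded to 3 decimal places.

x̄₁=34.375, s₁=7.940, n₁=16
x̄₂=55.667, s₂=6.377, n₂=6
s_p² = [15·7.940² + 5·6.377²]/20 = 57.4542
SE = √(s_p²·(1/16+1/6)) = 3.6286
t = (34.375−55.667)/3.6286 = -5.8678
df = 20

test statistic = -5.868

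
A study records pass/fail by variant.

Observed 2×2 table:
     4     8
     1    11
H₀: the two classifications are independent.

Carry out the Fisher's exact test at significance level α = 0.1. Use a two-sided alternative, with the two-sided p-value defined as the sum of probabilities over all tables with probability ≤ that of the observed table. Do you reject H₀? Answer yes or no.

reject H₀: no

Margins: r₁=12, r₂=12, c₁=5, c₂=19, n=24
p_obs = C(12,4)·C(12,1)/C(24,5); sum pmf over tables with pmf ≤ p_obs
p-value (two-sided) = 0.31677
At α=0.1: p ≥ α → fail to reject H₀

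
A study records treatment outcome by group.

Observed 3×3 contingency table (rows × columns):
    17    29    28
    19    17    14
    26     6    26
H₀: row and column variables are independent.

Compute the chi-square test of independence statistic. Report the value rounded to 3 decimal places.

test statistic = 17.094

Row totals [74, 50, 58], col totals [62, 52, 68], n=182
χ² = (17−25.21)²/25.21 + (29−21.14)²/21.14 + (28−27.65)²/27.65 + (19−17.03)²/17.03 + (17−14.29)²/14.29 + (14−18.68)²/18.68 + (26−19.76)²/19.76 + (6−16.57)²/16.57 + (26−21.67)²/21.67 = 17.0941
df = 4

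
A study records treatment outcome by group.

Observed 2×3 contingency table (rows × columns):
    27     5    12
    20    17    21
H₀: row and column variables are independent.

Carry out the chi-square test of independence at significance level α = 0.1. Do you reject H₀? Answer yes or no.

Row totals [44, 58], col totals [47, 22, 33], n=102
χ² = (27−20.27)²/20.27 + (5−9.49)²/9.49 + (12−14.24)²/14.24 + (20−26.73)²/26.73 + (17−12.51)²/12.51 + (21−18.76)²/18.76 = 8.2769
df = 2
p-value (upper-tail) = 0.01595
At α=0.1: p < α → reject H₀

reject H₀: yes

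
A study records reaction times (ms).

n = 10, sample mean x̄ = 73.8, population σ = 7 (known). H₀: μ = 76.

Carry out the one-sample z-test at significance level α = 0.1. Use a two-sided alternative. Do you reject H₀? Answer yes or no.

SE = σ/√n = 7/√10 = 2.2136
z = (x̄−μ₀)/SE = (73.8−76)/2.2136 = -0.9939
p-value (two-sided) = 0.32029
At α=0.1: p ≥ α → fail to reject H₀

reject H₀: no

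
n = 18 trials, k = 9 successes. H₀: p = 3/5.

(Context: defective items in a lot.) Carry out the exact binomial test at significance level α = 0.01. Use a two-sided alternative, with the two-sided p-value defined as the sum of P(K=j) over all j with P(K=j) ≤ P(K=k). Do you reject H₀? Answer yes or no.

reject H₀: no

Exact binomial: n=18, k=9, p₀=3/5=0.6000
P(X=j) = C(n,j)·p₀^j·(1−p₀)^(n−j); p = Σ P(X=j) over j with P(X=j) ≤ P(X=9)
p-value (two-sided) = 0.47192
At α=0.01: p ≥ α → fail to reject H₀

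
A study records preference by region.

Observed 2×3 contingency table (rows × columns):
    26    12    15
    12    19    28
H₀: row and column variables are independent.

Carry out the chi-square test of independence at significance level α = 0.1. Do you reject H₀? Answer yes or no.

reject H₀: yes

Row totals [53, 59], col totals [38, 31, 43], n=112
χ² = (26−17.98)²/17.98 + (12−14.67)²/14.67 + (15−20.35)²/20.35 + (12−20.02)²/20.02 + (19−16.33)²/16.33 + (28−22.65)²/22.65 = 10.3771
df = 2
p-value (upper-tail) = 0.00558
At α=0.1: p < α → reject H₀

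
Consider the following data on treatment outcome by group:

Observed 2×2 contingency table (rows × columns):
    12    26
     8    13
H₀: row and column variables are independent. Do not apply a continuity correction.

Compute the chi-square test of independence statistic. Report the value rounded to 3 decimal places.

test statistic = 0.256

Row totals [38, 21], col totals [20, 39], n=59
χ² = (12−12.88)²/12.88 + (26−25.12)²/25.12 + (8−7.12)²/7.12 + (13−13.88)²/13.88 = 0.2563
df = 1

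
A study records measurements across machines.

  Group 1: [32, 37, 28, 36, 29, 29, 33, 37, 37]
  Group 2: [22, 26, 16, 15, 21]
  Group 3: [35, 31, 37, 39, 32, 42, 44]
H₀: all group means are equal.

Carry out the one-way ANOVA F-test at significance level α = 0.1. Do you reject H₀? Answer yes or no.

Group means [33.11, 20.00, 37.14], grand mean 31.333
SSB = Σnᵢ(x̄ᵢ−x̄)² = 906.921; SSW = ΣΣ(x−x̄ᵢ)² = 339.746
MSB = 906.921/2 = 453.4603; MSW = 339.746/18 = 18.8748
F = MSB/MSW = 24.0247
df = (2, 18)
p-value (upper-tail) = 0.00001
At α=0.1: p < α → reject H₀

reject H₀: yes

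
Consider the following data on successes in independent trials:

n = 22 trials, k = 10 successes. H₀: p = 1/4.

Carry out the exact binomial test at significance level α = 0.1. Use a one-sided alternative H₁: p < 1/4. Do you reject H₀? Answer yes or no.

reject H₀: no

Exact binomial: n=22, k=10, p₀=1/4=0.2500
P(X≤10) from Σ C(n,i)·p₀^i·(1−p₀)^(n−i)
p-value (one-sided, H₁ less) = 0.99003
At α=0.1: p ≥ α → fail to reject H₀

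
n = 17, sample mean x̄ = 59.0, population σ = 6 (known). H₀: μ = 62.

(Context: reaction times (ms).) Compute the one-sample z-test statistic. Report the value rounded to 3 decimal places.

SE = σ/√n = 6/√17 = 1.4552
z = (x̄−μ₀)/SE = (59.0−62)/1.4552 = -2.0616

test statistic = -2.062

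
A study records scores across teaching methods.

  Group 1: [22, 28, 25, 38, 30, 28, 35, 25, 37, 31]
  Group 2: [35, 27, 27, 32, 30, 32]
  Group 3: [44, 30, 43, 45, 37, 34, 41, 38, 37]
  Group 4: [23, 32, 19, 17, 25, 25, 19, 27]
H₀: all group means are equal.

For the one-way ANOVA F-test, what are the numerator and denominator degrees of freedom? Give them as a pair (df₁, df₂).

degrees of freedom = [3, 29]

k = 4 groups, N = 33 total
df = (k−1, N−k) = (4−1, 33−4) = (3, 29)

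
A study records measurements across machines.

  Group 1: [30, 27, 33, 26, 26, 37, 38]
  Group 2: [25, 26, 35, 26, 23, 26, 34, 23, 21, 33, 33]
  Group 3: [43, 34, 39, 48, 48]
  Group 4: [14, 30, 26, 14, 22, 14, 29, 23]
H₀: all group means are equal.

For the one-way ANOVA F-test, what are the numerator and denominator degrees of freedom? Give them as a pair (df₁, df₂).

k = 4 groups, N = 31 total
df = (k−1, N−k) = (4−1, 31−4) = (3, 27)

degrees of freedom = [3, 27]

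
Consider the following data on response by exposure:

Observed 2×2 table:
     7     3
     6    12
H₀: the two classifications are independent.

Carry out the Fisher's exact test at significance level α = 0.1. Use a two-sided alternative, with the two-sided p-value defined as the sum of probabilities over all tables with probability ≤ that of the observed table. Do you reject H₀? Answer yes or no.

Margins: r₁=10, r₂=18, c₁=13, c₂=15, n=28
p_obs = C(10,7)·C(18,6)/C(28,13); sum pmf over tables with pmf ≤ p_obs
p-value (two-sided) = 0.11407
At α=0.1: p ≥ α → fail to reject H₀

reject H₀: no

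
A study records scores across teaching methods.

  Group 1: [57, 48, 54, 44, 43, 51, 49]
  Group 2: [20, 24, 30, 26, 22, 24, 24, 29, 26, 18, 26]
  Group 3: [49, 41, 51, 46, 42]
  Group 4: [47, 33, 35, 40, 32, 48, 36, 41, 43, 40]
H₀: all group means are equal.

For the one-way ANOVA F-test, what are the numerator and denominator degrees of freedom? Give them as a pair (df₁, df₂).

degrees of freedom = [3, 29]

k = 4 groups, N = 33 total
df = (k−1, N−k) = (4−1, 33−4) = (3, 29)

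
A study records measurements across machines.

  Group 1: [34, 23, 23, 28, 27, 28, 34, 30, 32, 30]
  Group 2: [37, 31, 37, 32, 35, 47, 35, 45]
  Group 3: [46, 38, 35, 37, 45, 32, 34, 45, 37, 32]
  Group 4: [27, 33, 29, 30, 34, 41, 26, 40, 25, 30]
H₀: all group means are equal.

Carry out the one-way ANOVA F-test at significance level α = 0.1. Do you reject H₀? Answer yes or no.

Group means [28.90, 37.38, 38.10, 31.50], grand mean 33.789
SSB = Σnᵢ(x̄ᵢ−x̄)² = 580.141; SSW = ΣΣ(x−x̄ᵢ)² = 906.175
MSB = 580.141/3 = 193.3803; MSW = 906.175/34 = 26.6522
F = MSB/MSW = 7.2557
df = (3, 34)
p-value (upper-tail) = 0.00069
At α=0.1: p < α → reject H₀

reject H₀: yes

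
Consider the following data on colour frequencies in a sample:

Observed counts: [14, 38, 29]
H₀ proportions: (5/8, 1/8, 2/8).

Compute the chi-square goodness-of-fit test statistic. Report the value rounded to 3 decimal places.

n = 81; E_i = n·p_i = [50.62, 10.12, 20.25]
χ² = (14−50.62)²/50.62 + (38−10.12)²/10.12 + (29−20.25)²/20.25 = 107.0198
df = 2

test statistic = 107.020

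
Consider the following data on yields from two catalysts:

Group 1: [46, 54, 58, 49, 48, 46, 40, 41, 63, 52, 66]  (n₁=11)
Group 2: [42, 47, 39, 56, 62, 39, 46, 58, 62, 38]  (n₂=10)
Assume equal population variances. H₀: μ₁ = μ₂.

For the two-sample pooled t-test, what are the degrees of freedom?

degrees of freedom = 19

df = n₁ + n₂ − 2 = 11 + 10 − 2 = 19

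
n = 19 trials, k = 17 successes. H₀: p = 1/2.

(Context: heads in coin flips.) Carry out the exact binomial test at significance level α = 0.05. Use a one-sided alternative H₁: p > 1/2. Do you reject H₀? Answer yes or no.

Exact binomial: n=19, k=17, p₀=1/2=0.5000
P(X≥17) from Σ C(n,i)·p₀^i·(1−p₀)^(n−i)
p-value (one-sided, H₁ greater) = 0.00036
At α=0.05: p < α → reject H₀

reject H₀: yes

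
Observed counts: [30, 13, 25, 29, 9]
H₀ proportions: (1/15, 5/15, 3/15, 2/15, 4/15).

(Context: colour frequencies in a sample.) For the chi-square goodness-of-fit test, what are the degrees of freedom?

degrees of freedom = 4

df = k − 1 = 5 − 1 = 4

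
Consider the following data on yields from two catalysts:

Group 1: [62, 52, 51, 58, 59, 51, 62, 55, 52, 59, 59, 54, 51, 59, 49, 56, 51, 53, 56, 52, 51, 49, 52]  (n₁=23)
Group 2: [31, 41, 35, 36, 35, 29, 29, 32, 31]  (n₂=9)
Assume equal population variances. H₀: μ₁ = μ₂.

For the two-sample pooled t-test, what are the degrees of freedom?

df = n₁ + n₂ − 2 = 23 + 9 − 2 = 30

degrees of freedom = 30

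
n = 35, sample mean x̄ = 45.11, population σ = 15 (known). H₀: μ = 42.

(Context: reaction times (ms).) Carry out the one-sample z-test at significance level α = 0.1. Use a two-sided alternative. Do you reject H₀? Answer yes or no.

SE = σ/√n = 15/√35 = 2.5355
z = (x̄−μ₀)/SE = (45.11−42)/2.5355 = 1.2266
p-value (two-sided) = 0.21997
At α=0.1: p ≥ α → fail to reject H₀

reject H₀: no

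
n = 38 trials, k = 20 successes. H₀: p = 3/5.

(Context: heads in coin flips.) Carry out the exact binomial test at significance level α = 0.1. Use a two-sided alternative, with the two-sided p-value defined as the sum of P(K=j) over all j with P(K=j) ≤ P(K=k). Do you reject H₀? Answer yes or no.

Exact binomial: n=38, k=20, p₀=3/5=0.6000
P(X=j) = C(n,j)·p₀^j·(1−p₀)^(n−j); p = Σ P(X=j) over j with P(X=j) ≤ P(X=20)
p-value (two-sided) = 0.40831
At α=0.1: p ≥ α → fail to reject H₀

reject H₀: no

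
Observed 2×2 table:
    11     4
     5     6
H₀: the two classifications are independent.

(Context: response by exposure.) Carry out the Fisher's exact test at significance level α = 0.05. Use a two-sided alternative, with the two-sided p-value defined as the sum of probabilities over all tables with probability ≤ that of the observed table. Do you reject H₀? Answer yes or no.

reject H₀: no

Margins: r₁=15, r₂=11, c₁=16, c₂=10, n=26
p_obs = C(15,11)·C(11,5)/C(26,16); sum pmf over tables with pmf ≤ p_obs
p-value (two-sided) = 0.22797
At α=0.05: p ≥ α → fail to reject H₀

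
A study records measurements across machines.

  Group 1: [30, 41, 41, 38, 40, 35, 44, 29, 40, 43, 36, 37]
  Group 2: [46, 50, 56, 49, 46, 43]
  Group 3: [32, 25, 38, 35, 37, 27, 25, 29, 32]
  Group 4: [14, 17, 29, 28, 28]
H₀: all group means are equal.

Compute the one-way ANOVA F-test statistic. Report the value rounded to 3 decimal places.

test statistic = 24.851

Group means [37.83, 48.33, 31.11, 23.20], grand mean 35.625
SSB = Σnᵢ(x̄ᵢ−x̄)² = 1982.811; SSW = ΣΣ(x−x̄ᵢ)² = 744.689
MSB = 1982.811/3 = 660.9370; MSW = 744.689/28 = 26.5960
F = MSB/MSW = 24.8510
df = (3, 28)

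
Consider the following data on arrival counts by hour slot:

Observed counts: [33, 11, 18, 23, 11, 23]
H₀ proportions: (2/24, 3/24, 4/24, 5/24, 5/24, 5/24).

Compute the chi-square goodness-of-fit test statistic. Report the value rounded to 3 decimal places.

n = 119; E_i = n·p_i = [9.92, 14.88, 19.83, 24.79, 24.79, 24.79]
χ² = (33−9.92)²/9.92 + (11−14.88)²/14.88 + (18−19.83)²/19.83 + (23−24.79)²/24.79 + (11−24.79)²/24.79 + (23−24.79)²/24.79 = 62.8420
df = 5

test statistic = 62.842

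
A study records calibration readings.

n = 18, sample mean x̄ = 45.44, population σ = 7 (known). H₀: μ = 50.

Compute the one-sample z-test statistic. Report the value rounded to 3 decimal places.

SE = σ/√n = 7/√18 = 1.6499
z = (x̄−μ₀)/SE = (45.44−50)/1.6499 = -2.7638

test statistic = -2.764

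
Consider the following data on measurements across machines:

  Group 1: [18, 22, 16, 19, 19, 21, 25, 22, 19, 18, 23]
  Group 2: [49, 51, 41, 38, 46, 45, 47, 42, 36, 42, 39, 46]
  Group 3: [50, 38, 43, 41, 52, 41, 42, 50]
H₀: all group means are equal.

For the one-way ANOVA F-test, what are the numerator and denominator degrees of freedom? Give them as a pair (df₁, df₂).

k = 3 groups, N = 31 total
df = (k−1, N−k) = (3−1, 31−3) = (2, 28)

degrees of freedom = [2, 28]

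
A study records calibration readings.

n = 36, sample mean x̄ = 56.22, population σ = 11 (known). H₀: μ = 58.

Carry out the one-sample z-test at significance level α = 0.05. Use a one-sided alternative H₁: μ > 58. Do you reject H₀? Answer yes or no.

SE = σ/√n = 11/√36 = 1.8333
z = (x̄−μ₀)/SE = (56.22−58)/1.8333 = -0.9709
p-value (one-sided, H₁ greater) = 0.83420
At α=0.05: p ≥ α → fail to reject H₀

reject H₀: no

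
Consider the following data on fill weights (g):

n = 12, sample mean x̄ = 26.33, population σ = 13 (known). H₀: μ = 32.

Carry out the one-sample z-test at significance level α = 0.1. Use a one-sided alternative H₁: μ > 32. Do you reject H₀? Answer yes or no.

reject H₀: no

SE = σ/√n = 13/√12 = 3.7528
z = (x̄−μ₀)/SE = (26.33−32)/3.7528 = -1.5109
p-value (one-sided, H₁ greater) = 0.93459
At α=0.1: p ≥ α → fail to reject H₀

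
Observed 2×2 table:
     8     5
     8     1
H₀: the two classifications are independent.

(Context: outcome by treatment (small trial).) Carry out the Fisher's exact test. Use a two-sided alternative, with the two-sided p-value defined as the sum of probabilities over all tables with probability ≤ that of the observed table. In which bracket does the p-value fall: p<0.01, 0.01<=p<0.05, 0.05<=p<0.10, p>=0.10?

p-value bracket: p>=0.10

Margins: r₁=13, r₂=9, c₁=16, c₂=6, n=22
p_obs = C(13,8)·C(9,8)/C(22,16); sum pmf over tables with pmf ≤ p_obs
p-value (two-sided) = 0.33304
→ bracket: p>=0.10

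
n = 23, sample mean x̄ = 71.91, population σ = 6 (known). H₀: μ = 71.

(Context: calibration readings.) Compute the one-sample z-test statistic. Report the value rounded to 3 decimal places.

SE = σ/√n = 6/√23 = 1.2511
z = (x̄−μ₀)/SE = (71.91−71)/1.2511 = 0.7274

test statistic = 0.727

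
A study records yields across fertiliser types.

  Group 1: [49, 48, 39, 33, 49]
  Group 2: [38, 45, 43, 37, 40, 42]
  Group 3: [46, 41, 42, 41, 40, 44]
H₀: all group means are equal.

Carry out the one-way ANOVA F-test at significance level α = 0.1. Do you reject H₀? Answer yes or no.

reject H₀: no

Group means [43.60, 40.83, 42.33], grand mean 42.176
SSB = Σnᵢ(x̄ᵢ−x̄)² = 21.104; SSW = ΣΣ(x−x̄ᵢ)² = 283.367
MSB = 21.104/2 = 10.5520; MSW = 283.367/14 = 20.2405
F = MSB/MSW = 0.5213
df = (2, 14)
p-value (upper-tail) = 0.60482
At α=0.1: p ≥ α → fail to reject H₀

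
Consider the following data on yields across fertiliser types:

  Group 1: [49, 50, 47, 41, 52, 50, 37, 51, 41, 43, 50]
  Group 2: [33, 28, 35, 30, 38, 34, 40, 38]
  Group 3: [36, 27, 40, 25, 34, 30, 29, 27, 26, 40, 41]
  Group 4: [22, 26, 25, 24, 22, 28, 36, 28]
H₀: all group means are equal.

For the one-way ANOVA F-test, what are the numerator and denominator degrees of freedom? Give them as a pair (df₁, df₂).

k = 4 groups, N = 38 total
df = (k−1, N−k) = (4−1, 38−4) = (3, 34)

degrees of freedom = [3, 34]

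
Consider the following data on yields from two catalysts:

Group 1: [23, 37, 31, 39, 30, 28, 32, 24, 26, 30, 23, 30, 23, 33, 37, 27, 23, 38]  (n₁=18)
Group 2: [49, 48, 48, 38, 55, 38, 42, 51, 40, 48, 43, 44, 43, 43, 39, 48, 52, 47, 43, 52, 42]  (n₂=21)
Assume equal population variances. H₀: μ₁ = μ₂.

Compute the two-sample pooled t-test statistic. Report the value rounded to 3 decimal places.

x̄₁=29.667, s₁=5.509, n₁=18
x̄₂=45.381, s₂=4.904, n₂=21
s_p² = [17·5.509² + 20·4.904²]/37 = 26.9447
SE = √(s_p²·(1/18+1/21)) = 1.6673
t = (29.667−45.381)/1.6673 = -9.4248
df = 37

test statistic = -9.425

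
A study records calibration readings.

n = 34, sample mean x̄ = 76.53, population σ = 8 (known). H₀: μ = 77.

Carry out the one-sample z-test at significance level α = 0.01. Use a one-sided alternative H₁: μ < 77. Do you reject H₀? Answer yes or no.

SE = σ/√n = 8/√34 = 1.3720
z = (x̄−μ₀)/SE = (76.53−77)/1.3720 = -0.3426
p-value (one-sided, H₁ less) = 0.36596
At α=0.01: p ≥ α → fail to reject H₀

reject H₀: no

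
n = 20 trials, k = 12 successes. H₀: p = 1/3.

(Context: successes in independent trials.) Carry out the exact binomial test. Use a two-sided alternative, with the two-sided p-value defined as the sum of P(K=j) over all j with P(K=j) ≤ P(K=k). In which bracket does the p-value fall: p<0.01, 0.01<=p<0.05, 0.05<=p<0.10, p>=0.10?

Exact binomial: n=20, k=12, p₀=1/3=0.3333
P(X=j) = C(n,j)·p₀^j·(1−p₀)^(n−j); p = Σ P(X=j) over j with P(X=j) ≤ P(X=12)
p-value (two-sided) = 0.01628
→ bracket: 0.01<=p<0.05

p-value bracket: 0.01<=p<0.05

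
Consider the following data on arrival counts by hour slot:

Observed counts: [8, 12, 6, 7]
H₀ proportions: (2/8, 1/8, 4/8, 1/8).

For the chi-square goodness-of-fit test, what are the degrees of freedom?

df = k − 1 = 4 − 1 = 3

degrees of freedom = 3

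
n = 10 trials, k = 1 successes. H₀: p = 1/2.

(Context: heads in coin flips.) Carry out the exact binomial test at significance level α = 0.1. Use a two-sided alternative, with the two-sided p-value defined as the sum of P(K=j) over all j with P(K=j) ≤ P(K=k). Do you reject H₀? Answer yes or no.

reject H₀: yes

Exact binomial: n=10, k=1, p₀=1/2=0.5000
P(X=j) = C(n,j)·p₀^j·(1−p₀)^(n−j); p = Σ P(X=j) over j with P(X=j) ≤ P(X=1)
p-value (two-sided) = 0.02148
At α=0.1: p < α → reject H₀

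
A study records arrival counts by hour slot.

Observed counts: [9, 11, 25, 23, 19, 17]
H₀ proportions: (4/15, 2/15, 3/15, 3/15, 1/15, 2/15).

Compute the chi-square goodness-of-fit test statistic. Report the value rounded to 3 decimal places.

n = 104; E_i = n·p_i = [27.73, 13.87, 20.80, 20.80, 6.93, 13.87]
χ² = (9−27.73)²/27.73 + (11−13.87)²/13.87 + (25−20.80)²/20.80 + (23−20.80)²/20.80 + (19−6.93)²/6.93 + (17−13.87)²/13.87 = 36.0361
df = 5

test statistic = 36.036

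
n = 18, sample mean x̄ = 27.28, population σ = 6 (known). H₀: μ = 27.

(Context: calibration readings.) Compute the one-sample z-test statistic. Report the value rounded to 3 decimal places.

SE = σ/√n = 6/√18 = 1.4142
z = (x̄−μ₀)/SE = (27.28−27)/1.4142 = 0.1980

test statistic = 0.198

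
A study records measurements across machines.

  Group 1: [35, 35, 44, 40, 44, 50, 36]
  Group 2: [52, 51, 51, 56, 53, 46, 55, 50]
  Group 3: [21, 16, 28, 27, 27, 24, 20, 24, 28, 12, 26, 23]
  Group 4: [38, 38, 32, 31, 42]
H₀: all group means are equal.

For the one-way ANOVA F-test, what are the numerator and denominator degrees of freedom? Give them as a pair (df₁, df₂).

k = 4 groups, N = 32 total
df = (k−1, N−k) = (4−1, 32−4) = (3, 28)

degrees of freedom = [3, 28]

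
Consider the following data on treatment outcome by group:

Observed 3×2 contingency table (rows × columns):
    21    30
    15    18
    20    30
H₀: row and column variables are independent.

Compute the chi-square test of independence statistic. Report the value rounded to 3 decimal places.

test statistic = 0.256

Row totals [51, 33, 50], col totals [56, 78], n=134
χ² = (21−21.31)²/21.31 + (30−29.69)²/29.69 + (15−13.79)²/13.79 + (18−19.21)²/19.21 + (20−20.90)²/20.90 + (30−29.10)²/29.10 = 0.2559
df = 2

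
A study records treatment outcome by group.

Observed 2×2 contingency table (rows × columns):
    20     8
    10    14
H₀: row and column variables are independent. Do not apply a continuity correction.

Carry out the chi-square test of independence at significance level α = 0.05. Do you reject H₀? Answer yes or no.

reject H₀: yes

Row totals [28, 24], col totals [30, 22], n=52
χ² = (20−16.15)²/16.15 + (8−11.85)²/11.85 + (10−13.85)²/13.85 + (14−10.15)²/10.15 = 4.6898
df = 1
p-value (upper-tail) = 0.03034
At α=0.05: p < α → reject H₀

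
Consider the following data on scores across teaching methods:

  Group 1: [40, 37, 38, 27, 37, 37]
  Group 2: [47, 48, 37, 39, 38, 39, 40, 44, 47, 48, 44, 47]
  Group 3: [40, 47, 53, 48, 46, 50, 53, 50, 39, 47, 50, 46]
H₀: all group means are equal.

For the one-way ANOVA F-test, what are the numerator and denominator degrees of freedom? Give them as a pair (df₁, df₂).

k = 3 groups, N = 30 total
df = (k−1, N−k) = (3−1, 30−3) = (2, 27)

degrees of freedom = [2, 27]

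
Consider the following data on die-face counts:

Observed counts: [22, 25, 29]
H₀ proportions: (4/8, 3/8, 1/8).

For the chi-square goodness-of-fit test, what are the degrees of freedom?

df = k − 1 = 3 − 1 = 2

degrees of freedom = 2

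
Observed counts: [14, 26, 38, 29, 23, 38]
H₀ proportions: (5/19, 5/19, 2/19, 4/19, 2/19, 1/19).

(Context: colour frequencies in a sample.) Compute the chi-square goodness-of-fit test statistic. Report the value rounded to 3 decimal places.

test statistic = 150.380

n = 168; E_i = n·p_i = [44.21, 44.21, 17.68, 35.37, 17.68, 8.84]
χ² = (14−44.21)²/44.21 + (26−44.21)²/44.21 + (38−17.68)²/17.68 + (29−35.37)²/35.37 + (23−17.68)²/17.68 + (38−8.84)²/8.84 = 150.3801
df = 5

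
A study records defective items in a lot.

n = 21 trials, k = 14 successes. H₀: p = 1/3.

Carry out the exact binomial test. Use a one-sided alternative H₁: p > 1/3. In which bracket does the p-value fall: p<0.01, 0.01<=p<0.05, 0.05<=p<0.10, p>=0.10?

Exact binomial: n=21, k=14, p₀=1/3=0.3333
P(X≥14) from Σ C(n,i)·p₀^i·(1−p₀)^(n−i)
p-value (one-sided, H₁ greater) = 0.00183
→ bracket: p<0.01

p-value bracket: p<0.01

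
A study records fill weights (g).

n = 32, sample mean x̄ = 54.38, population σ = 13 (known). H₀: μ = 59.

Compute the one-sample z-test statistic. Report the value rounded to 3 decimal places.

test statistic = -2.010

SE = σ/√n = 13/√32 = 2.2981
z = (x̄−μ₀)/SE = (54.38−59)/2.2981 = -2.0104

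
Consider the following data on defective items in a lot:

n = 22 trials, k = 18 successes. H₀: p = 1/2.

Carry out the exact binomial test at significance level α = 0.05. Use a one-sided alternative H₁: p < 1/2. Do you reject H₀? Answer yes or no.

reject H₀: no

Exact binomial: n=22, k=18, p₀=1/2=0.5000
P(X≤18) from Σ C(n,i)·p₀^i·(1−p₀)^(n−i)
p-value (one-sided, H₁ less) = 0.99957
At α=0.05: p ≥ α → fail to reject H₀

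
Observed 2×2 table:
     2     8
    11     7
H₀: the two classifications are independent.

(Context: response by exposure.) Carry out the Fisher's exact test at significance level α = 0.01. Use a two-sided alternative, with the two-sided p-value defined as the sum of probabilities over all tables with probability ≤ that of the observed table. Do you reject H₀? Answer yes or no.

Margins: r₁=10, r₂=18, c₁=13, c₂=15, n=28
p_obs = C(10,2)·C(18,11)/C(28,13); sum pmf over tables with pmf ≤ p_obs
p-value (two-sided) = 0.05457
At α=0.01: p ≥ α → fail to reject H₀

reject H₀: no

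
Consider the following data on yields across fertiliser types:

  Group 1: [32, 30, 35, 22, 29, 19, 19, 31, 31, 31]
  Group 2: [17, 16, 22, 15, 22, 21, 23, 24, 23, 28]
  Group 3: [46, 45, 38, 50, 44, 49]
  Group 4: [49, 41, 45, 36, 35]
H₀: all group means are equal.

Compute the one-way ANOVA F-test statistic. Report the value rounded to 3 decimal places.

Group means [27.90, 21.10, 45.33, 41.20], grand mean 31.226
SSB = Σnᵢ(x̄ᵢ−x̄)² = 2827.486; SSW = ΣΣ(x−x̄ᵢ)² = 671.933
MSB = 2827.486/3 = 942.4953; MSW = 671.933/27 = 24.8864
F = MSB/MSW = 37.8719
df = (3, 27)

test statistic = 37.872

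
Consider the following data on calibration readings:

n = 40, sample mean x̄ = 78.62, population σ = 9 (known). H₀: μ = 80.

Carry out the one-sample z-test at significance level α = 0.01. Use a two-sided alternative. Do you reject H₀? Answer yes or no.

SE = σ/√n = 9/√40 = 1.4230
z = (x̄−μ₀)/SE = (78.62−80)/1.4230 = -0.9698
p-value (two-sided) = 0.33216
At α=0.01: p ≥ α → fail to reject H₀

reject H₀: no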